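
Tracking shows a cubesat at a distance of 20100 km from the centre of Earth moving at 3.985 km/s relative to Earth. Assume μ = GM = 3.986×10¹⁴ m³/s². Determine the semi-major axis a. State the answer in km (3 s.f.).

a ≈ 16800 km

r = 2.010×10⁷ m.
Vis-viva rearranged: 1/a = 2/r − v²/μ = 9.950×10⁻⁸ − 3.984×10⁻⁸ = 5.966×10⁻⁸ m⁻¹.
a = 1.676×10⁷ m = 16761 km.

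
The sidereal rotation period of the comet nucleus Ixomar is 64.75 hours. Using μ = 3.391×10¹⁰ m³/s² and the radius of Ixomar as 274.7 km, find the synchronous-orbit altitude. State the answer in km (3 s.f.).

h_sync ≈ 3330 km

T = 64.75 hours = 2.331×10⁵ s.
A synchronous orbit has period T, so by Kepler's third law a = (μT²/4π²)^(1/3).
μT²/4π² = 3.391×10¹⁰ × (2.331×10⁵)² / 39.48 = 4.667×10¹⁹ m³.
a = 3.600×10⁶ m = 3600.4 km.
Altitude h = a − R = 3600.4 − 274.7 = 3325.7 km.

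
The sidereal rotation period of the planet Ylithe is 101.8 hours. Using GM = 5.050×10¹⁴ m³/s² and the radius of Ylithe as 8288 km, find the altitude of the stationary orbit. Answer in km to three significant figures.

h_sync ≈ 1.11×10⁵ km

T = 101.8 hours = 3.665×10⁵ s.
A synchronous orbit has period T, so by Kepler's third law a = (μT²/4π²)^(1/3).
μT²/4π² = 5.050×10¹⁴ × (3.665×10⁵)² / 39.48 = 1.718×10²⁴ m³.
a = 1.198×10⁸ m = 1.1977×10⁵ km.
Altitude h = a − R = 1.1977×10⁵ − 8288 = 1.1148×10⁵ km.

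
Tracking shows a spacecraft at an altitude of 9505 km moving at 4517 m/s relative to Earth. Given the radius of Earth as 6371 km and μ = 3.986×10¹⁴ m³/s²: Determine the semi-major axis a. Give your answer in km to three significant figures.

a ≈ 13400 km

r = 6371 + 9505 = 15876 km = 1.588×10⁷ m.
Specific orbital energy ε = v²/2 − μ/r = (4517)²/2 − 3.986×10¹⁴/1.588×10⁷ = -1.491×10⁷ J/kg.
Since ε = −μ/(2a), a = −μ/(2ε) = 1.337×10⁷ m = 13371 km.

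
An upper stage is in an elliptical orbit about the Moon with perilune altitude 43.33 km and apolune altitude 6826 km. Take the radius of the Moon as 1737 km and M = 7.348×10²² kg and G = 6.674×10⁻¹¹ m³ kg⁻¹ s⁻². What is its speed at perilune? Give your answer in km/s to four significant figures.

μ = GM = 6.674×10⁻¹¹ × 7.348×10²² = 4.904×10¹² m³/s².
r_p = 1737 + 43.33 = 1780.3 km = 1.7803×10⁶ m.
r_a = 1737 + 6826 = 8563.0 km = 8.5630×10⁶ m.
Semi-major axis a = (r_p + r_a)/2 = 5171.7 km = 5.172×10⁶ m.
Vis-viva: v² = μ(2/r − 1/a) = 4.904×10¹² × (1.123×10⁻⁶ − 1.934×10⁻⁷) = 4.561×10⁶ m²/s².
v = 2136 m/s = 2.136 km/s.

v ≈ 2.136 km/s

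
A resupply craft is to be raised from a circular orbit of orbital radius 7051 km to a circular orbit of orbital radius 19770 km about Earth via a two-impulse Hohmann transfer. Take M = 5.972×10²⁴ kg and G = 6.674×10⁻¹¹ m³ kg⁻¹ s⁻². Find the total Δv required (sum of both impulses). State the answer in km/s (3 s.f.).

Δv_total ≈ 2.84 km/s

μ = GM = 6.674×10⁻¹¹ × 5.972×10²⁴ = 3.986×10¹⁴ m³/s².
r₁ = 7051 km = 7.051×10⁶ m.
r₂ = 19770 km = 1.977×10⁷ m.
Transfer ellipse a_t = (r₁ + r₂)/2 = 1.341×10⁷ m.
At r₁: circular v_c1 = √(μ/r₁) = 7518 m/s; transfer-perigee v_p = √[μ(2/r₁ − 1/a_t)] = 9129 m/s.
Δv₁ = v_p − v_c1 = 1610 m/s.
At r₂: circular v_c2 = √(μ/r₂) = 4490 m/s; transfer-apogee v_a = √[μ(2/r₂ − 1/a_t)] = 3256 m/s.
Δv₂ = v_c2 − v_a = 1234 m/s.
Total Δv = Δv₁ + Δv₂ = 2845 m/s = 2.845 km/s.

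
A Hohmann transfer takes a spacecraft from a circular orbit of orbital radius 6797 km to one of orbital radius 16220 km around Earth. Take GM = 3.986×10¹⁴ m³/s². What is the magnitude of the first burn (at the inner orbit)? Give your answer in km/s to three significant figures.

r₁ = 6797 km = 6.797×10⁶ m.
r₂ = 16220 km = 1.622×10⁷ m.
Transfer ellipse a_t = (r₁ + r₂)/2 = 1.151×10⁷ m.
At r₁: circular v_c1 = √(μ/r₁) = 7658 m/s; transfer-perigee v_p = √[μ(2/r₁ − 1/a_t)] = 9091 m/s.
Δv₁ = v_p − v_c1 = 1433 m/s.
= 1.433 km/s.

Δv ≈ 1.43 km/s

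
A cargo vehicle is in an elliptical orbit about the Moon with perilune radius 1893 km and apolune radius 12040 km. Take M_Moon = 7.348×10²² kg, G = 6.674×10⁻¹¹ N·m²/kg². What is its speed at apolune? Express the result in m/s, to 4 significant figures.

μ = GM = 6.674×10⁻¹¹ × 7.348×10²² = 4.904×10¹² m³/s².
Semi-major axis a = (r_p + r_a)/2 = 6966.5 km = 6.966×10⁶ m.
Vis-viva: v² = μ(2/r − 1/a) = 4.904×10¹² × (1.661×10⁻⁷ − 1.435×10⁻⁷) = 1.107×10⁵ m²/s².
v = 332.7 m/s.

v ≈ 332.7 m/s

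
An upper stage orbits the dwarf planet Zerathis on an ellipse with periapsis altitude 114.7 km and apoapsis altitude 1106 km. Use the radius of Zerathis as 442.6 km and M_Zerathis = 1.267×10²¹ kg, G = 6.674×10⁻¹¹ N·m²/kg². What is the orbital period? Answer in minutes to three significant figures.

μ = GM = 6.674×10⁻¹¹ × 1.267×10²¹ = 8.456×10¹⁰ m³/s².
r_p = 442.6 + 114.7 = 557.30 km = 5.5730×10⁵ m.
r_a = 442.6 + 1106 = 1548.6 km = 1.5486×10⁶ m.
Semi-major axis a = (r_p + r_a)/2 = (557.30 + 1548.6)/2 = 1053.0 km = 1.053×10⁶ m.
By Kepler's third law T = 2π√(a³/μ) = 2π × 3.716×10³ = 2.335×10⁴ s.
= 389.1 minutes.

T ≈ 389 minutes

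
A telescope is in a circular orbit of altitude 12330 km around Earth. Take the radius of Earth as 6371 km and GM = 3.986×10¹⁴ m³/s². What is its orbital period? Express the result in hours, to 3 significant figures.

T ≈ 7.07 hours

r = 6371 + 12330 = 18701 km = 1.8701×10⁷ m.
Kepler's third law: T = 2π√(r³/μ) = 2π√((1.870×10⁷)³ / 3.986×10¹⁴).
r³/μ = 1.641×10⁷ s², so T = 2π × 4.051×10³ = 2.545×10⁴ s.
Converting: 2.545×10⁴ s ÷ 3600 = 7.070 hours.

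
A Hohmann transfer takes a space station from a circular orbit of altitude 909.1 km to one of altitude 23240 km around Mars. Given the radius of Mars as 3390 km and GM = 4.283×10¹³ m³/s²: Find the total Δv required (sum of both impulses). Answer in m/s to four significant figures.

r₁ = 3390 + 909.1 = 4299.1 km = 4.2991×10⁶ m.
r₂ = 3390 + 23240 = 26630 km = 2.6630×10⁷ m.
Transfer ellipse a_t = (r₁ + r₂)/2 = 1.546×10⁷ m.
At r₁: circular v_c1 = √(μ/r₁) = 3156 m/s; transfer-periapsis v_p = √[μ(2/r₁ − 1/a_t)] = 4142 m/s.
Δv₁ = v_p − v_c1 = 985.6 m/s.
At r₂: circular v_c2 = √(μ/r₂) = 1268 m/s; transfer-apoapsis v_a = √[μ(2/r₂ − 1/a_t)] = 668.7 m/s.
Δv₂ = v_c2 − v_a = 599.5 m/s.
Total Δv = Δv₁ + Δv₂ = 1585 m/s.

Δv_total ≈ 1585 m/s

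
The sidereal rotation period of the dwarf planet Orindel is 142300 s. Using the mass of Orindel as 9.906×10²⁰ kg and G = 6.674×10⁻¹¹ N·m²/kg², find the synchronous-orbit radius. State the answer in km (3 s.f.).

μ = GM = 6.674×10⁻¹¹ × 9.906×10²⁰ = 6.611×10¹⁰ m³/s².
A synchronous orbit has period T, so by Kepler's third law a = (μT²/4π²)^(1/3).
μT²/4π² = 6.611×10¹⁰ × (1.423×10⁵)² / 39.48 = 3.391×10¹⁹ m³.
a = 3.237×10⁶ m = 3236.8 km.

r_sync ≈ 3240 km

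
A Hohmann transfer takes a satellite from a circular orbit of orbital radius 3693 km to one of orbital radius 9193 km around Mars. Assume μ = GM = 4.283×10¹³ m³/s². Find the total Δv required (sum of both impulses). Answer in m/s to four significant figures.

Δv_total ≈ 1187 m/s

r₁ = 3693 km = 3.693×10⁶ m.
r₂ = 9193 km = 9.193×10⁶ m.
Transfer ellipse a_t = (r₁ + r₂)/2 = 6.443×10⁶ m.
At r₁: circular v_c1 = √(μ/r₁) = 3406 m/s; transfer-periapsis v_p = √[μ(2/r₁ − 1/a_t)] = 4068 m/s.
Δv₁ = v_p − v_c1 = 662.4 m/s.
At r₂: circular v_c2 = √(μ/r₂) = 2158 m/s; transfer-apoapsis v_a = √[μ(2/r₂ − 1/a_t)] = 1634 m/s.
Δv₂ = v_c2 − v_a = 524.3 m/s.
Total Δv = Δv₁ + Δv₂ = 1187 m/s.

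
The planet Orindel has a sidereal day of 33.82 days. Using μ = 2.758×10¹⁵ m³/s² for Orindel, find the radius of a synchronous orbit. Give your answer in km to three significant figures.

T = 33.82 days = 2.922×10⁶ s.
A synchronous orbit has period T, so by Kepler's third law a = (μT²/4π²)^(1/3).
μT²/4π² = 2.758×10¹⁵ × (2.922×10⁶)² / 39.48 = 5.965×10²⁶ m³.
a = 8.418×10⁸ m = 8.4179×10⁵ km.

r_sync ≈ 8.42×10⁵ km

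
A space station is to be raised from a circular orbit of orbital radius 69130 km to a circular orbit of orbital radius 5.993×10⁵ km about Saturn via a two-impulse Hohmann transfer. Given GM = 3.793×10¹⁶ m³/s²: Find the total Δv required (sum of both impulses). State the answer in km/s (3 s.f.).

Δv_total ≈ 12.3 km/s

r₁ = 69130 km = 6.913×10⁷ m.
r₂ = 5.993×10⁵ km = 5.993×10⁸ m.
Transfer ellipse a_t = (r₁ + r₂)/2 = 3.342×10⁸ m.
At r₁: circular v_c1 = √(μ/r₁) = 23420 m/s; transfer-perikrone v_p = √[μ(2/r₁ − 1/a_t)] = 31370 m/s.
Δv₁ = v_p − v_c1 = 7943 m/s.
At r₂: circular v_c2 = √(μ/r₂) = 7956 m/s; transfer-apokrone v_a = √[μ(2/r₂ − 1/a_t)] = 3618 m/s.
Δv₂ = v_c2 − v_a = 4337 m/s.
Total Δv = Δv₁ + Δv₂ = 12280 m/s = 12.28 km/s.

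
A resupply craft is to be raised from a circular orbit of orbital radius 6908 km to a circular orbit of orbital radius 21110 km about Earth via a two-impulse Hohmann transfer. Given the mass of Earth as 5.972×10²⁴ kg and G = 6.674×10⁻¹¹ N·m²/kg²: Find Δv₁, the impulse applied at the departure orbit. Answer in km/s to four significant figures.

Δv ≈ 1.728 km/s

μ = GM = 6.674×10⁻¹¹ × 5.972×10²⁴ = 3.986×10¹⁴ m³/s².
r₁ = 6908 km = 6.908×10⁶ m.
r₂ = 21110 km = 2.111×10⁷ m.
Transfer ellipse a_t = (r₁ + r₂)/2 = 1.401×10⁷ m.
At r₁: circular v_c1 = √(μ/r₁) = 7596 m/s; transfer-perigee v_p = √[μ(2/r₁ − 1/a_t)] = 9324 m/s.
Δv₁ = v_p − v_c1 = 1728 m/s.
= 1.728 km/s.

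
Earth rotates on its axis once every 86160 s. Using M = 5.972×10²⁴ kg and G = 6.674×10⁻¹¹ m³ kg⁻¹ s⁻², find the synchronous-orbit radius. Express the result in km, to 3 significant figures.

μ = GM = 6.674×10⁻¹¹ × 5.972×10²⁴ = 3.986×10¹⁴ m³/s².
A synchronous orbit has period T, so by Kepler's third law a = (μT²/4π²)^(1/3).
μT²/4π² = 3.986×10¹⁴ × (8.616×10⁴)² / 39.48 = 7.495×10²² m³.
a = 4.216×10⁷ m = 42162 km.

r_sync ≈ 42200 km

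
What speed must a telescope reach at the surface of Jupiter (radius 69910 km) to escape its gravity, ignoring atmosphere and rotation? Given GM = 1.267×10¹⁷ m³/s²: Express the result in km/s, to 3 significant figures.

r = R = 6.991×10⁷ m.
Escape speed v_esc = √(2μ/r) = √(2 × 1.267×10¹⁷ / 6.991×10⁷) = √(3.625×10⁹) = 60210 m/s.
= 60.21 km/s.

v_esc ≈ 60.2 km/s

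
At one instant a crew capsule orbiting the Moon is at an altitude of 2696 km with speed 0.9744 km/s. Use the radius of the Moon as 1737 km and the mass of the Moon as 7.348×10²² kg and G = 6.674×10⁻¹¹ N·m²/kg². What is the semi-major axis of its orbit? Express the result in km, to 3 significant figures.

a ≈ 3880 km

μ = GM = 6.674×10⁻¹¹ × 7.348×10²² = 4.904×10¹² m³/s².
r = 1737 + 2696 = 4433.0 km = 4.433×10⁶ m.
Specific orbital energy ε = v²/2 − μ/r = (974.4)²/2 − 4.904×10¹²/4.433×10⁶ = -6.315×10⁵ J/kg.
Since ε = −μ/(2a), a = −μ/(2ε) = 3.883×10⁶ m = 3882.7 km.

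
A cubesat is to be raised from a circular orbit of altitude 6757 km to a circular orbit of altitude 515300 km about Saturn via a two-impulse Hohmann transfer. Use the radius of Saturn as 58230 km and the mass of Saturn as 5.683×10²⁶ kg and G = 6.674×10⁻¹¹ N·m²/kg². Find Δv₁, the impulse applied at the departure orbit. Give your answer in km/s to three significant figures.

μ = GM = 6.674×10⁻¹¹ × 5.683×10²⁶ = 3.793×10¹⁶ m³/s².
r₁ = 58230 + 6757 = 64987 km = 6.4987×10⁷ m.
r₂ = 58230 + 515300 = 573530 km = 5.7353×10⁸ m.
Transfer ellipse a_t = (r₁ + r₂)/2 = 3.193×10⁸ m.
At r₁: circular v_c1 = √(μ/r₁) = 24160 m/s; transfer-perikrone v_p = √[μ(2/r₁ − 1/a_t)] = 32380 m/s.
Δv₁ = v_p − v_c1 = 8221 m/s.
= 8.221 km/s.

Δv ≈ 8.22 km/s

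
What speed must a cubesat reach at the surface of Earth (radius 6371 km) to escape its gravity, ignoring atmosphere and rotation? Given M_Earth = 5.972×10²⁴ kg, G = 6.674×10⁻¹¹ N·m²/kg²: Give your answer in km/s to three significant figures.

v_esc ≈ 11.2 km/s

μ = GM = 6.674×10⁻¹¹ × 5.972×10²⁴ = 3.986×10¹⁴ m³/s².
r = R = 6.371×10⁶ m.
Escape speed v_esc = √(2μ/r) = √(2 × 3.986×10¹⁴ / 6.371×10⁶) = √(1.251×10⁸) = 11190 m/s.
= 11.19 km/s.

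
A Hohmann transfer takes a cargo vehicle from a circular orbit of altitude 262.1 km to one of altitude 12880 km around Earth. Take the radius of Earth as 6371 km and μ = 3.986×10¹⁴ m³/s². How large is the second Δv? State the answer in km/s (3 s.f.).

r₁ = 6371 + 262.1 = 6633.1 km = 6.6331×10⁶ m.
r₂ = 6371 + 12880 = 19251 km = 1.9251×10⁷ m.
Transfer ellipse a_t = (r₁ + r₂)/2 = 1.294×10⁷ m.
At r₁: circular v_c1 = √(μ/r₁) = 7752 m/s; transfer-perigee v_p = √[μ(2/r₁ − 1/a_t)] = 9454 m/s.
At r₂: circular v_c2 = √(μ/r₂) = 4550 m/s; transfer-apogee v_a = √[μ(2/r₂ − 1/a_t)] = 3258 m/s.
Δv₂ = v_c2 − v_a = 1293 m/s.
= 1.293 km/s.

Δv ≈ 1.29 km/s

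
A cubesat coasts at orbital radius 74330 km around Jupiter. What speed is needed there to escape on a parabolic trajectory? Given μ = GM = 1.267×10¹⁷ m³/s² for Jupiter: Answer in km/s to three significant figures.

r = 74330 km = 7.433×10⁷ m.
Escape speed v_esc = √(2μ/r) = √(2 × 1.267×10¹⁷ / 7.433×10⁷) = √(3.409×10⁹) = 58390 m/s.
= 58.39 km/s.

v_esc ≈ 58.4 km/s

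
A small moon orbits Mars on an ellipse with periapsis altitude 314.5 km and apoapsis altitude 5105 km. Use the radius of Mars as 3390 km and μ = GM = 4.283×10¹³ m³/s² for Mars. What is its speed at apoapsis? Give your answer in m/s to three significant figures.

r_p = 3390 + 314.5 = 3704.5 km = 3.7045×10⁶ m.
r_a = 3390 + 5105 = 8495.0 km = 8.4950×10⁶ m.
Semi-major axis a = (r_p + r_a)/2 = 6099.8 km = 6.100×10⁶ m.
Vis-viva: v² = μ(2/r − 1/a) = 4.283×10¹³ × (2.354×10⁻⁷ − 1.639×10⁻⁷) = 3.062×10⁶ m²/s².
v = 1750 m/s.

v ≈ 1750 m/s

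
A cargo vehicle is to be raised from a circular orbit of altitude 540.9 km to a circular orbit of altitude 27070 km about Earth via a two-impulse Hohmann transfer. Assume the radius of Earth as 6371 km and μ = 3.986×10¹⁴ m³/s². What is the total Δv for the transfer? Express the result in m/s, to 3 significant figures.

r₁ = 6371 + 540.9 = 6911.9 km = 6.9119×10⁶ m.
r₂ = 6371 + 27070 = 33441 km = 3.3441×10⁷ m.
Transfer ellipse a_t = (r₁ + r₂)/2 = 2.018×10⁷ m.
At r₁: circular v_c1 = √(μ/r₁) = 7594 m/s; transfer-perigee v_p = √[μ(2/r₁ − 1/a_t)] = 9777 m/s.
Δv₁ = v_p − v_c1 = 2183 m/s.
At r₂: circular v_c2 = √(μ/r₂) = 3452 m/s; transfer-apogee v_a = √[μ(2/r₂ − 1/a_t)] = 2021 m/s.
Δv₂ = v_c2 − v_a = 1432 m/s.
Total Δv = Δv₁ + Δv₂ = 3614 m/s.

Δv_total ≈ 3610 m/s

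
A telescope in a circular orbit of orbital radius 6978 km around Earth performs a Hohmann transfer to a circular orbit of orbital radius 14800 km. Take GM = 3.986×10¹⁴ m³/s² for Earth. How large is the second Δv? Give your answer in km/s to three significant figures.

r₁ = 6978 km = 6.978×10⁶ m.
r₂ = 14800 km = 1.480×10⁷ m.
Transfer ellipse a_t = (r₁ + r₂)/2 = 1.089×10⁷ m.
At r₁: circular v_c1 = √(μ/r₁) = 7558 m/s; transfer-perigee v_p = √[μ(2/r₁ − 1/a_t)] = 8811 m/s.
At r₂: circular v_c2 = √(μ/r₂) = 5190 m/s; transfer-apogee v_a = √[μ(2/r₂ − 1/a_t)] = 4154 m/s.
Δv₂ = v_c2 − v_a = 1035 m/s.
= 1.035 km/s.

Δv ≈ 1.04 km/s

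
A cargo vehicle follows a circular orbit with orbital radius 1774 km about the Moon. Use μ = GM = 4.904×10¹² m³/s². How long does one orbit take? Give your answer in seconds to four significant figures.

T ≈ 6704 seconds

r = 1774 km = 1.774×10⁶ m.
Kepler's third law: T = 2π√(r³/μ) = 2π√((1.774×10⁶)³ / 4.904×10¹²).
r³/μ = 1.138×10⁶ s², so T = 2π × 1.067×10³ = 6.704×10³ s.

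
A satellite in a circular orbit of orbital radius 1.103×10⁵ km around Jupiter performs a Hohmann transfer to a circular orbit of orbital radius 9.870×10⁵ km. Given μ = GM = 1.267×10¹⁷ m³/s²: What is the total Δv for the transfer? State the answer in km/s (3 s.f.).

r₁ = 1.103×10⁵ km = 1.103×10⁸ m.
r₂ = 9.870×10⁵ km = 9.870×10⁸ m.
Transfer ellipse a_t = (r₁ + r₂)/2 = 5.486×10⁸ m.
At r₁: circular v_c1 = √(μ/r₁) = 33890 m/s; transfer-perijove v_p = √[μ(2/r₁ − 1/a_t)] = 45460 m/s.
Δv₁ = v_p − v_c1 = 11570 m/s.
At r₂: circular v_c2 = √(μ/r₂) = 11330 m/s; transfer-apojove v_a = √[μ(2/r₂ − 1/a_t)] = 5080 m/s.
Δv₂ = v_c2 − v_a = 6250 m/s.
Total Δv = Δv₁ + Δv₂ = 17820 m/s = 17.82 km/s.

Δv_total ≈ 17.8 km/s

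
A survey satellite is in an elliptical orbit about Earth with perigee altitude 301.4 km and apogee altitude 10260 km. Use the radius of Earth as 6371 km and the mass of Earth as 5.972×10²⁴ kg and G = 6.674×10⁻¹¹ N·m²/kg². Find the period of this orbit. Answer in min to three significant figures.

μ = GM = 6.674×10⁻¹¹ × 5.972×10²⁴ = 3.986×10¹⁴ m³/s².
r_p = 6371 + 301.4 = 6672.4 km = 6.6724×10⁶ m.
r_a = 6371 + 10260 = 16631 km = 1.6631×10⁷ m.
Semi-major axis a = (r_p + r_a)/2 = (6672.4 + 16631)/2 = 11652 km = 1.165×10⁷ m.
By Kepler's third law T = 2π√(a³/μ) = 2π × 1.992×10³ = 1.252×10⁴ s.
= 208.6 min.

T ≈ 209 min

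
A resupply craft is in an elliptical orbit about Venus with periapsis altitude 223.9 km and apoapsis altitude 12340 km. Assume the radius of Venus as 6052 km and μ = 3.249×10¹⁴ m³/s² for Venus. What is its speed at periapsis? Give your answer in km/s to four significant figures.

r_p = 6052 + 223.9 = 6275.9 km = 6.2759×10⁶ m.
r_a = 6052 + 12340 = 18392 km = 1.8392×10⁷ m.
Semi-major axis a = (r_p + r_a)/2 = 12334 km = 1.233×10⁷ m.
Vis-viva: v² = μ(2/r − 1/a) = 3.249×10¹⁴ × (3.187×10⁻⁷ − 8.108×10⁻⁸) = 7.720×10⁷ m²/s².
v = 8786 m/s = 8.786 km/s.

v ≈ 8.786 km/s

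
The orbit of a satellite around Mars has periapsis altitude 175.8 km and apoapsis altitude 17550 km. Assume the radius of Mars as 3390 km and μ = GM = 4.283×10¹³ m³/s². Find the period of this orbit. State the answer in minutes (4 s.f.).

T ≈ 686.3 minutes

r_p = 3390 + 175.8 = 3565.8 km = 3.5658×10⁶ m.
r_a = 3390 + 17550 = 20940 km = 2.0940×10⁷ m.
Semi-major axis a = (r_p + r_a)/2 = (3565.8 + 20940)/2 = 12253 km = 1.225×10⁷ m.
By Kepler's third law T = 2π√(a³/μ) = 2π × 6.554×10³ = 4.118×10⁴ s.
= 686.3 minutes.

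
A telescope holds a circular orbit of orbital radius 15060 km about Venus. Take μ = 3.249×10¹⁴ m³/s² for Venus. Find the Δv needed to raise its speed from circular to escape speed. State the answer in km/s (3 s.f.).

Δv ≈ 1.92 km/s

r = 15060 km = 1.506×10⁷ m.
Circular speed v_c = √(μ/r) = 4645 m/s.
Escape speed v_esc = √(2μ/r) = √2 × v_c = 6569 m/s.
Δv = v_esc − v_c = 1924 m/s = 1.924 km/s.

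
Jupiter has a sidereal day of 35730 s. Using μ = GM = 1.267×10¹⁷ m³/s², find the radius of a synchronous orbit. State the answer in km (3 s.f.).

r_sync ≈ 1.60×10⁵ km

A synchronous orbit has period T, so by Kepler's third law a = (μT²/4π²)^(1/3).
μT²/4π² = 1.267×10¹⁷ × (3.573×10⁴)² / 39.48 = 4.097×10²⁴ m³.
a = 1.600×10⁸ m = 1.6002×10⁵ km.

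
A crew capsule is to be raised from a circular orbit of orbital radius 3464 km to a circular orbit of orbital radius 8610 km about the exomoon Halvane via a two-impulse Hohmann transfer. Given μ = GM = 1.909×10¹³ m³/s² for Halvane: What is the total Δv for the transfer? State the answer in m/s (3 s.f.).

Δv_total ≈ 817 m/s

r₁ = 3464 km = 3.464×10⁶ m.
r₂ = 8610 km = 8.610×10⁶ m.
Transfer ellipse a_t = (r₁ + r₂)/2 = 6.037×10⁶ m.
At r₁: circular v_c1 = √(μ/r₁) = 2348 m/s; transfer-periapsis v_p = √[μ(2/r₁ − 1/a_t)] = 2804 m/s.
Δv₁ = v_p − v_c1 = 456.0 m/s.
At r₂: circular v_c2 = √(μ/r₂) = 1489 m/s; transfer-apoapsis v_a = √[μ(2/r₂ − 1/a_t)] = 1128 m/s.
Δv₂ = v_c2 − v_a = 361.1 m/s.
Total Δv = Δv₁ + Δv₂ = 817.1 m/s.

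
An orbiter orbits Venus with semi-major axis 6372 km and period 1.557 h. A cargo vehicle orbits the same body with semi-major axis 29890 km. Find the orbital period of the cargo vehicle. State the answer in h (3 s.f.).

Kepler's third law: T² ∝ a³, so T₂ = T₁ (a₂/a₁)^(3/2).
a₂/a₁ = 4.691, (a₂/a₁)^(3/2) = 10.16.
T₂ = 1.557 × 10.16 = 15.82 h.

T₂ ≈ 15.8 h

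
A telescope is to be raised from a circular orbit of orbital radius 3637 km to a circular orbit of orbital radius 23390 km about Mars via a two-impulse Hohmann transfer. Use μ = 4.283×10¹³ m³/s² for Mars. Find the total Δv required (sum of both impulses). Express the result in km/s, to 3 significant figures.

r₁ = 3637 km = 3.637×10⁶ m.
r₂ = 23390 km = 2.339×10⁷ m.
Transfer ellipse a_t = (r₁ + r₂)/2 = 1.351×10⁷ m.
At r₁: circular v_c1 = √(μ/r₁) = 3432 m/s; transfer-periapsis v_p = √[μ(2/r₁ − 1/a_t)] = 4515 m/s.
Δv₁ = v_p − v_c1 = 1083 m/s.
At r₂: circular v_c2 = √(μ/r₂) = 1353 m/s; transfer-apoapsis v_a = √[μ(2/r₂ − 1/a_t)] = 702.0 m/s.
Δv₂ = v_c2 − v_a = 651.2 m/s.
Total Δv = Δv₁ + Δv₂ = 1734 m/s = 1.734 km/s.

Δv_total ≈ 1.73 km/s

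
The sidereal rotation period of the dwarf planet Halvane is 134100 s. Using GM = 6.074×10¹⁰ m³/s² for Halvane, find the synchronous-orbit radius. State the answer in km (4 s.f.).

r_sync ≈ 3025 km

A synchronous orbit has period T, so by Kepler's third law a = (μT²/4π²)^(1/3).
μT²/4π² = 6.074×10¹⁰ × (1.341×10⁵)² / 39.48 = 2.767×10¹⁹ m³.
a = 3.025×10⁶ m = 3024.5 km.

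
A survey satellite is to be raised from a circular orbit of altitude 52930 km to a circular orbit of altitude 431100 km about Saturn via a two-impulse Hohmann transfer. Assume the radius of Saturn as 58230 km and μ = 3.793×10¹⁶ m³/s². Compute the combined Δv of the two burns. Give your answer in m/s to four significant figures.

Δv_total ≈ 8557 m/s

r₁ = 58230 + 52930 = 111160 km = 1.1116×10⁸ m.
r₂ = 58230 + 431100 = 489330 km = 4.8933×10⁸ m.
Transfer ellipse a_t = (r₁ + r₂)/2 = 3.002×10⁸ m.
At r₁: circular v_c1 = √(μ/r₁) = 18470 m/s; transfer-perikrone v_p = √[μ(2/r₁ − 1/a_t)] = 23580 m/s.
Δv₁ = v_p − v_c1 = 5110 m/s.
At r₂: circular v_c2 = √(μ/r₂) = 8804 m/s; transfer-apokrone v_a = √[μ(2/r₂ − 1/a_t)] = 5357 m/s.
Δv₂ = v_c2 − v_a = 3447 m/s.
Total Δv = Δv₁ + Δv₂ = 8557 m/s.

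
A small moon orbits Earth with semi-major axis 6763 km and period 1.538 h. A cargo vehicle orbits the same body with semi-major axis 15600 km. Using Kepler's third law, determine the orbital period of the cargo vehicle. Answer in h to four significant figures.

Kepler's third law: T² ∝ a³, so T₂ = T₁ (a₂/a₁)^(3/2).
a₂/a₁ = 2.307, (a₂/a₁)^(3/2) = 3.503.
T₂ = 1.538 × 3.503 = 5.388 h.

T₂ ≈ 5.388 h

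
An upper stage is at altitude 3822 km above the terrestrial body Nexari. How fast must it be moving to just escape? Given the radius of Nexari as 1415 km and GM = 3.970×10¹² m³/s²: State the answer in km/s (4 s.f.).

v_esc ≈ 1.231 km/s

r = 1415 + 3822 = 5237.0 km = 5.2370×10⁶ m.
Escape speed v_esc = √(2μ/r) = √(2 × 3.970×10¹² / 5.237×10⁶) = √(1.516×10⁶) = 1231 m/s.
= 1.231 km/s.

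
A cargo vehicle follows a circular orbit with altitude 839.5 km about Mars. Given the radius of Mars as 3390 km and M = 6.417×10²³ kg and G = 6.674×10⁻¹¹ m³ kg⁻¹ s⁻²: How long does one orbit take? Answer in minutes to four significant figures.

T ≈ 139.2 minutes

μ = GM = 6.674×10⁻¹¹ × 6.417×10²³ = 4.283×10¹³ m³/s².
r = 3390 + 839.5 = 4229.5 km = 4.2295×10⁶ m.
Kepler's third law: T = 2π√(r³/μ) = 2π√((4.230×10⁶)³ / 4.283×10¹³).
r³/μ = 1.767×10⁶ s², so T = 2π × 1.329×10³ = 8.351×10³ s.
Converting: 8.351×10³ s ÷ 60.00 = 139.2 minutes.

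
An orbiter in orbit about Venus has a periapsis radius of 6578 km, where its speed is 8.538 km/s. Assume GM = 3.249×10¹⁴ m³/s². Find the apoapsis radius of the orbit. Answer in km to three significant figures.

apoapsis radius ≈ 18500 km

r_p = 6.578×10⁶ m.
Specific energy ε = v²/2 − μ/r = -1.294×10⁷ J/kg, so a = −μ/(2ε) = 1.255×10⁷ m.
The apsides satisfy r_p + r_a = 2a, so the apoapsis radius is 2a − r_p = 1.852×10⁷ m = 18524 km.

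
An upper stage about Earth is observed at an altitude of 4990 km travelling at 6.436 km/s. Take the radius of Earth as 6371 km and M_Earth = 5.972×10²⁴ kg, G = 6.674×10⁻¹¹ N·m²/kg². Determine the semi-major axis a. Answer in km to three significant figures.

a ≈ 13900 km

μ = GM = 6.674×10⁻¹¹ × 5.972×10²⁴ = 3.986×10¹⁴ m³/s².
r = 6371 + 4990 = 11361 km = 1.136×10⁷ m.
Vis-viva rearranged: 1/a = 2/r − v²/μ = 1.760×10⁻⁷ − 1.039×10⁻⁷ = 7.211×10⁻⁸ m⁻¹.
a = 1.387×10⁷ m = 13867 km.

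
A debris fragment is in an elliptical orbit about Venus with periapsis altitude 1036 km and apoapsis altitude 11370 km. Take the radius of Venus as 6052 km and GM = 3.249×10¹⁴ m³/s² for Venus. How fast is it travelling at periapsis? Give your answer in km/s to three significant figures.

v ≈ 8.07 km/s

r_p = 6052 + 1036 = 7088.0 km = 7.0880×10⁶ m.
r_a = 6052 + 11370 = 17422 km = 1.7422×10⁷ m.
Semi-major axis a = (r_p + r_a)/2 = 12255 km = 1.226×10⁷ m.
Vis-viva: v² = μ(2/r − 1/a) = 3.249×10¹⁴ × (2.822×10⁻⁷ − 8.160×10⁻⁸) = 6.516×10⁷ m²/s².
v = 8072 m/s = 8.072 km/s.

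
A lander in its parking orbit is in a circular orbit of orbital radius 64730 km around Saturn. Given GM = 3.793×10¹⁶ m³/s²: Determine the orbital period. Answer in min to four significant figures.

r = 64730 km = 6.473×10⁷ m.
Kepler's third law: T = 2π√(r³/μ) = 2π√((6.473×10⁷)³ / 3.793×10¹⁶).
r³/μ = 7.150×10⁶ s², so T = 2π × 2.674×10³ = 1.680×10⁴ s.
Converting: 1.680×10⁴ s ÷ 60.00 = 280.0 min.

T ≈ 280.0 min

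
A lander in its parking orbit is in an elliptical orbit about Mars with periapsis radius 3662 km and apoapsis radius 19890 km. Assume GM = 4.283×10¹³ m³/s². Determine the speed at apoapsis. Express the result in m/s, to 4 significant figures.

Semi-major axis a = (r_p + r_a)/2 = 11776 km = 1.178×10⁷ m.
Vis-viva: v² = μ(2/r − 1/a) = 4.283×10¹³ × (1.006×10⁻⁷ − 8.492×10⁻⁸) = 6.696×10⁵ m²/s².
v = 818.3 m/s.

v ≈ 818.3 m/s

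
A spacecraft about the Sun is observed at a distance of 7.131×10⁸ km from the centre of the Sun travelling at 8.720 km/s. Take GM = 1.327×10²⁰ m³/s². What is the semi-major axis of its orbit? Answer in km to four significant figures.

a ≈ 4.481×10⁸ km

r = 7.131×10¹¹ m.
Specific orbital energy ε = v²/2 − μ/r = (8720)²/2 − 1.327×10²⁰/7.131×10¹¹ = -1.481×10⁸ J/kg.
Since ε = −μ/(2a), a = −μ/(2ε) = 4.481×10¹¹ m = 4.4810×10⁸ km.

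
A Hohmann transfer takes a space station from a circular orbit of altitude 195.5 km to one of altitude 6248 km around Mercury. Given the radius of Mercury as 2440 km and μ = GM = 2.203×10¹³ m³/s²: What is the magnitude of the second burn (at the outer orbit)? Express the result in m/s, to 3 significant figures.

r₁ = 2440 + 195.5 = 2635.5 km = 2.6355×10⁶ m.
r₂ = 2440 + 6248 = 8688.0 km = 8.6880×10⁶ m.
Transfer ellipse a_t = (r₁ + r₂)/2 = 5.662×10⁶ m.
At r₁: circular v_c1 = √(μ/r₁) = 2891 m/s; transfer-periherm v_p = √[μ(2/r₁ − 1/a_t)] = 3581 m/s.
At r₂: circular v_c2 = √(μ/r₂) = 1592 m/s; transfer-apoherm v_a = √[μ(2/r₂ − 1/a_t)] = 1086 m/s.
Δv₂ = v_c2 − v_a = 505.9 m/s.

Δv ≈ 506 m/s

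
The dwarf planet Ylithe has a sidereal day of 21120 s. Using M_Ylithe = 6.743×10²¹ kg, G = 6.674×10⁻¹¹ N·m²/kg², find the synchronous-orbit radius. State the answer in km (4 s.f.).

r_sync ≈ 1720 km

μ = GM = 6.674×10⁻¹¹ × 6.743×10²¹ = 4.500×10¹¹ m³/s².
A synchronous orbit has period T, so by Kepler's third law a = (μT²/4π²)^(1/3).
μT²/4π² = 4.500×10¹¹ × (2.112×10⁴)² / 39.48 = 5.085×10¹⁸ m³.
a = 1.720×10⁶ m = 1719.6 km.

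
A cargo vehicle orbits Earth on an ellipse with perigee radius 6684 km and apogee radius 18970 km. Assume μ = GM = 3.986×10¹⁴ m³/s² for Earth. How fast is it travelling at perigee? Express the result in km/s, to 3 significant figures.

Semi-major axis a = (r_p + r_a)/2 = 12827 km = 1.283×10⁷ m.
Vis-viva: v² = μ(2/r − 1/a) = 3.986×10¹⁴ × (2.992×10⁻⁷ − 7.796×10⁻⁸) = 8.819×10⁷ m²/s².
v = 9391 m/s = 9.391 km/s.

v ≈ 9.39 km/s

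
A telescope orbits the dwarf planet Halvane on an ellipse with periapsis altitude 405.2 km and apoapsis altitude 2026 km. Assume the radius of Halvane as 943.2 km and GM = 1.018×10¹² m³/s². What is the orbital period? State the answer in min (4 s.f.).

T ≈ 329.2 min

r_p = 943.2 + 405.2 = 1348.4 km = 1.3484×10⁶ m.
r_a = 943.2 + 2026 = 2969.2 km = 2.9692×10⁶ m.
Semi-major axis a = (r_p + r_a)/2 = (1348.4 + 2969.2)/2 = 2158.8 km = 2.159×10⁶ m.
By Kepler's third law T = 2π√(a³/μ) = 2π × 3.144×10³ = 1.975×10⁴ s.
= 329.2 min.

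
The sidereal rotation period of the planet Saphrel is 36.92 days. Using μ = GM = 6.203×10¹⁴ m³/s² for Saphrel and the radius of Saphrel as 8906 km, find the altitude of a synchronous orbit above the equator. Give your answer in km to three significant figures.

T = 36.92 days = 3.190×10⁶ s.
A synchronous orbit has period T, so by Kepler's third law a = (μT²/4π²)^(1/3).
μT²/4π² = 6.203×10¹⁴ × (3.190×10⁶)² / 39.48 = 1.599×10²⁶ m³.
a = 5.427×10⁸ m = 5.4275×10⁵ km.
Altitude h = a − R = 5.4275×10⁵ − 8906 = 5.3384×10⁵ km.

h_sync ≈ 5.34×10⁵ km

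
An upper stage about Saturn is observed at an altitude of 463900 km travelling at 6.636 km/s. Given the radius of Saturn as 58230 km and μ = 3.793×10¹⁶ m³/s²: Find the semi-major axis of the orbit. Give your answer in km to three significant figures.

r = 58230 + 463900 = 5.2213×10⁵ km = 5.221×10⁸ m.
Vis-viva rearranged: 1/a = 2/r − v²/μ = 3.830×10⁻⁹ − 1.161×10⁻⁹ = 2.669×10⁻⁹ m⁻¹.
a = 3.746×10⁸ m = 3.7461×10⁵ km.

a ≈ 3.75×10⁵ km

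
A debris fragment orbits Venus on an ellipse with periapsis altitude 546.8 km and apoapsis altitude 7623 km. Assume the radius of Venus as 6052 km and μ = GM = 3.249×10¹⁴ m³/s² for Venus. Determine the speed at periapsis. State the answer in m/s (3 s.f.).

r_p = 6052 + 546.8 = 6598.8 km = 6.5988×10⁶ m.
r_a = 6052 + 7623 = 13675 km = 1.3675×10⁷ m.
Semi-major axis a = (r_p + r_a)/2 = 10137 km = 1.014×10⁷ m.
Vis-viva: v² = μ(2/r − 1/a) = 3.249×10¹⁴ × (3.031×10⁻⁷ − 9.865×10⁻⁸) = 6.642×10⁷ m²/s².
v = 8150 m/s.

v ≈ 8150 m/s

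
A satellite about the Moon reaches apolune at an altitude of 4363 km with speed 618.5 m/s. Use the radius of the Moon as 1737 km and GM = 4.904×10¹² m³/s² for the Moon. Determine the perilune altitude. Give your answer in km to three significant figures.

perilune altitude ≈ 167 km

r_a = 1737 + 4363 = 6100.0 km = 6.100×10⁶ m.
Specific energy ε = v²/2 − μ/r = -6.127×10⁵ J/kg, so a = −μ/(2ε) = 4.002×10⁶ m.
The apsides satisfy r_p + r_a = 2a, so the perilune radius is 2a − r_a = 1.904×10⁶ m = 1904.4 km.
Perilune altitude = 1904.4 − 1737 = 167.40 km.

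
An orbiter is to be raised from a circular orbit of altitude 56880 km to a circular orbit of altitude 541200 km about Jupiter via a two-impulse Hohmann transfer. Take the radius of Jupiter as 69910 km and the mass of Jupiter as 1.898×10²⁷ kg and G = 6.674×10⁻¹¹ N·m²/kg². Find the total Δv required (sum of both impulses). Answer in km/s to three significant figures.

Δv_total ≈ 15.0 km/s

μ = GM = 6.674×10⁻¹¹ × 1.898×10²⁷ = 1.267×10¹⁷ m³/s².
r₁ = 69910 + 56880 = 126790 km = 1.2679×10⁸ m.
r₂ = 69910 + 541200 = 611110 km = 6.1111×10⁸ m.
Transfer ellipse a_t = (r₁ + r₂)/2 = 3.690×10⁸ m.
At r₁: circular v_c1 = √(μ/r₁) = 31610 m/s; transfer-perijove v_p = √[μ(2/r₁ − 1/a_t)] = 40680 m/s.
Δv₁ = v_p − v_c1 = 9071 m/s.
At r₂: circular v_c2 = √(μ/r₂) = 14400 m/s; transfer-apojove v_a = √[μ(2/r₂ − 1/a_t)] = 8440 m/s.
Δv₂ = v_c2 − v_a = 5957 m/s.
Total Δv = Δv₁ + Δv₂ = 15030 m/s = 15.03 km/s.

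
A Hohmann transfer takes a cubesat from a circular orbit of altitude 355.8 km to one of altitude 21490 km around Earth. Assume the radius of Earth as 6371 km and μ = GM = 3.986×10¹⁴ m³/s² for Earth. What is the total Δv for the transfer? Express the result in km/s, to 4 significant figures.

r₁ = 6371 + 355.8 = 6726.8 km = 6.7268×10⁶ m.
r₂ = 6371 + 21490 = 27861 km = 2.7861×10⁷ m.
Transfer ellipse a_t = (r₁ + r₂)/2 = 1.729×10⁷ m.
At r₁: circular v_c1 = √(μ/r₁) = 7698 m/s; transfer-perigee v_p = √[μ(2/r₁ − 1/a_t)] = 9770 m/s.
Δv₁ = v_p − v_c1 = 2073 m/s.
At r₂: circular v_c2 = √(μ/r₂) = 3782 m/s; transfer-apogee v_a = √[μ(2/r₂ − 1/a_t)] = 2359 m/s.
Δv₂ = v_c2 − v_a = 1423 m/s.
Total Δv = Δv₁ + Δv₂ = 3496 m/s = 3.496 km/s.

Δv_total ≈ 3.496 km/s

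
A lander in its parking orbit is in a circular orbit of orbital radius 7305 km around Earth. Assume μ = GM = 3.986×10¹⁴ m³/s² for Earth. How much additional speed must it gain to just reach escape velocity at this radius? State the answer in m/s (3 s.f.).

Δv ≈ 3060 m/s

r = 7305 km = 7.305×10⁶ m.
Circular speed v_c = √(μ/r) = 7387 m/s.
Escape speed v_esc = √(2μ/r) = √2 × v_c = 10450 m/s.
Δv = v_esc − v_c = 3060 m/s.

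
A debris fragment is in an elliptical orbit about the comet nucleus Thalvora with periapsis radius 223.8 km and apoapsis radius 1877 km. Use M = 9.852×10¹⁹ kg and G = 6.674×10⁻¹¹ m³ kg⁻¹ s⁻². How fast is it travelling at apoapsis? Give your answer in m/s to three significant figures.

v ≈ 27.3 m/s

μ = GM = 6.674×10⁻¹¹ × 9.852×10¹⁹ = 6.575×10⁹ m³/s².
Semi-major axis a = (r_p + r_a)/2 = 1050.4 km = 1.050×10⁶ m.
Vis-viva: v² = μ(2/r − 1/a) = 6.575×10⁹ × (1.066×10⁻⁶ − 9.520×10⁻⁷) = 7.464×10² m²/s².
v = 27.32 m/s.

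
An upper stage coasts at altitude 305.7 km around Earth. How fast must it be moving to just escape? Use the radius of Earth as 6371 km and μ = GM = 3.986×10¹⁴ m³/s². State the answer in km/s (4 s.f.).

v_esc ≈ 10.93 km/s

r = 6371 + 305.7 = 6676.7 km = 6.6767×10⁶ m.
Escape speed v_esc = √(2μ/r) = √(2 × 3.986×10¹⁴ / 6.677×10⁶) = √(1.194×10⁸) = 10930 m/s.
= 10.93 km/s.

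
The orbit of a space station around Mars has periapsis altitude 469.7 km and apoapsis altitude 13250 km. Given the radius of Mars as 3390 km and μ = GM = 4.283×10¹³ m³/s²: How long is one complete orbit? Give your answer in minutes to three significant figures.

r_p = 3390 + 469.7 = 3859.7 km = 3.8597×10⁶ m.
r_a = 3390 + 13250 = 16640 km = 1.6640×10⁷ m.
Semi-major axis a = (r_p + r_a)/2 = (3859.7 + 16640)/2 = 10250 km = 1.025×10⁷ m.
By Kepler's third law T = 2π√(a³/μ) = 2π × 5.014×10³ = 3.151×10⁴ s.
= 525.1 minutes.

T ≈ 525 minutes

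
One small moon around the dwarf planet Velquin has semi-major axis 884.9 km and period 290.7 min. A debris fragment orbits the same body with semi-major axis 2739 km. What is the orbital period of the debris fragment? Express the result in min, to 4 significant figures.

Kepler's third law: T² ∝ a³, so T₂ = T₁ (a₂/a₁)^(3/2).
a₂/a₁ = 3.095, (a₂/a₁)^(3/2) = 5.446.
T₂ = 290.7 × 5.446 = 1583 min.

T₂ ≈ 1583 min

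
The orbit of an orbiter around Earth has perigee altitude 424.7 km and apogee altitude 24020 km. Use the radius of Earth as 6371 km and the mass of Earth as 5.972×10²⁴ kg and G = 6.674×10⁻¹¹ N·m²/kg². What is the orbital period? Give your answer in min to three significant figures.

T ≈ 421 min

μ = GM = 6.674×10⁻¹¹ × 5.972×10²⁴ = 3.986×10¹⁴ m³/s².
r_p = 6371 + 424.7 = 6795.7 km = 6.7957×10⁶ m.
r_a = 6371 + 24020 = 30391 km = 3.0391×10⁷ m.
Semi-major axis a = (r_p + r_a)/2 = (6795.7 + 30391)/2 = 18593 km = 1.859×10⁷ m.
By Kepler's third law T = 2π√(a³/μ) = 2π × 4.016×10³ = 2.523×10⁴ s.
= 420.5 min.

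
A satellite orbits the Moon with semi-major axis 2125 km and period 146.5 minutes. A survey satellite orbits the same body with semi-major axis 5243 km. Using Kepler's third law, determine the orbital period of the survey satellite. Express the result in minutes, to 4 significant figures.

T₂ ≈ 567.8 minutes

Kepler's third law: T² ∝ a³, so T₂ = T₁ (a₂/a₁)^(3/2).
a₂/a₁ = 2.467, (a₂/a₁)^(3/2) = 3.876.
T₂ = 146.5 × 3.876 = 567.8 minutes.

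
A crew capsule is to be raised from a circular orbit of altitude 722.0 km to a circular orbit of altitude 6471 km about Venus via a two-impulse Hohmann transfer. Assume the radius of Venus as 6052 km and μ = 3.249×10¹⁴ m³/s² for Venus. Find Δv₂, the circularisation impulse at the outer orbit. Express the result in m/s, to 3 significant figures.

Δv ≈ 826 m/s

r₁ = 6052 + 722.0 = 6774.0 km = 6.7740×10⁶ m.
r₂ = 6052 + 6471 = 12523 km = 1.2523×10⁷ m.
Transfer ellipse a_t = (r₁ + r₂)/2 = 9.648×10⁶ m.
At r₁: circular v_c1 = √(μ/r₁) = 6926 m/s; transfer-periapsis v_p = √[μ(2/r₁ − 1/a_t)] = 7890 m/s.
At r₂: circular v_c2 = √(μ/r₂) = 5094 m/s; transfer-apoapsis v_a = √[μ(2/r₂ − 1/a_t)] = 4268 m/s.
Δv₂ = v_c2 − v_a = 825.7 m/s.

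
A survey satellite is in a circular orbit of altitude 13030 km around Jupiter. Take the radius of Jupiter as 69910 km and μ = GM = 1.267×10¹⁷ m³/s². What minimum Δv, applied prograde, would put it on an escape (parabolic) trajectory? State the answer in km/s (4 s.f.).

Δv ≈ 16.19 km/s

r = 69910 + 13030 = 82940 km = 8.2940×10⁷ m.
Circular speed v_c = √(μ/r) = 39080 m/s.
Escape speed v_esc = √(2μ/r) = √2 × v_c = 55270 m/s.
Δv = v_esc − v_c = 16190 m/s = 16.19 km/s.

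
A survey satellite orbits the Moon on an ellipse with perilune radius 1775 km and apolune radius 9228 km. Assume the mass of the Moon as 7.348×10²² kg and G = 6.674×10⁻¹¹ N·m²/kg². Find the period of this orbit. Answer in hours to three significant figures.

μ = GM = 6.674×10⁻¹¹ × 7.348×10²² = 4.904×10¹² m³/s².
Semi-major axis a = (r_p + r_a)/2 = (1775.0 + 9228.0)/2 = 5501.5 km = 5.502×10⁶ m.
By Kepler's third law T = 2π√(a³/μ) = 2π × 5.827×10³ = 3.661×10⁴ s.
= 10.17 hours.

T ≈ 10.2 hours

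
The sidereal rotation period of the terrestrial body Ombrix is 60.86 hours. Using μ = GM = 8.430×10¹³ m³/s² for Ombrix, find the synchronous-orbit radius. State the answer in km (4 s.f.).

T = 60.86 hours = 2.191×10⁵ s.
A synchronous orbit has period T, so by Kepler's third law a = (μT²/4π²)^(1/3).
μT²/4π² = 8.430×10¹³ × (2.191×10⁵)² / 39.48 = 1.025×10²³ m³.
a = 4.680×10⁷ m = 46800 km.

r_sync ≈ 46800 km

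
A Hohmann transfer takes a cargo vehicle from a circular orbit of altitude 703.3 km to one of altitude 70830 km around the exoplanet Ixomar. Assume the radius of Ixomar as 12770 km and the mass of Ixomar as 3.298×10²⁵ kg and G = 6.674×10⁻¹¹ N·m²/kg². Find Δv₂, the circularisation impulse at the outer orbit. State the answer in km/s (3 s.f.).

μ = GM = 6.674×10⁻¹¹ × 3.298×10²⁵ = 2.201×10¹⁵ m³/s².
r₁ = 12770 + 703.3 = 13473 km = 1.3473×10⁷ m.
r₂ = 12770 + 70830 = 83600 km = 8.3600×10⁷ m.
Transfer ellipse a_t = (r₁ + r₂)/2 = 4.854×10⁷ m.
At r₁: circular v_c1 = √(μ/r₁) = 12780 m/s; transfer-periapsis v_p = √[μ(2/r₁ − 1/a_t)] = 16770 m/s.
At r₂: circular v_c2 = √(μ/r₂) = 5131 m/s; transfer-apoapsis v_a = √[μ(2/r₂ − 1/a_t)] = 2703 m/s.
Δv₂ = v_c2 − v_a = 2428 m/s.
= 2.428 km/s.

Δv ≈ 2.43 km/s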